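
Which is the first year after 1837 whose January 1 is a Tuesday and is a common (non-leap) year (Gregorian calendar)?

1839

Jan 1 advances by 2 weekdays after a leap year and by 1 after a common year.
1837: Jan 1 is Sunday.
1838: Monday
1839: Tuesday
1839 begins on a Tuesday and is a common year.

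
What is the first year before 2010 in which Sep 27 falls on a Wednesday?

From one year to the next, a fixed date's weekday advances by 1, or by 2 when a Feb 29 lies between the two dates.
2010: September 27 is Monday.
2009: Sunday (−1)
2008: Saturday (−1)
2007: Thursday (−2)
2006: Wednesday (−1)
Sep 27 falls on a Wednesday in 2006.

2006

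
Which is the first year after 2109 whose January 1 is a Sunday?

2113

Jan 1 advances by 2 weekdays after a leap year and by 1 after a common year.
2109: Jan 1 is Tuesday.
2110: Wednesday
2111: Thursday
2112: Friday (leap)
2113: Sunday
2113 begins on a Sunday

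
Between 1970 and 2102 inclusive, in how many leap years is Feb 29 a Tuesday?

Leap years in 1970–2102: 32 of them.
Feb 29 weekday advances by 5 (mod 7) from one leap year to the next four years later (or differs when a century non-leap intervenes).
Leap-day weekdays: 1972:Tue✓ 1976:Sun 1980:Fri 1984:Wed 1988:Mon 1992:Sat 1996:Thu 2000:Tue✓ 2004:Sun 2008:Fri 2012:Wed 2016:Mon 2020:Sat …(6 more)… 2048:Sat 2052:Thu 2056:Tue✓ 2060:Sun 2064:Fri 2068:Wed 2072:Mon 2076:Sat 2080:Thu 2084:Tue✓ 2088:Sun 2092:Fri 2096:Wed
Tuesday: 1972, 2000, 2028, 2056, 2084 → 5.

5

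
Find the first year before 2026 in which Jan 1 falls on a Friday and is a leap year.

2016

Jan 1 advances by 2 weekdays after a leap year and by 1 after a common year.
2026: Jan 1 is Thursday.
2025: Wednesday
2024: Monday (leap)
2023: Sunday
2022: Saturday
2021: Friday
2020: Wednesday (leap)
2019: Tuesday
2018: Monday
2017: Sunday
2016: Friday (leap)
2016 begins on a Friday and is a leap year.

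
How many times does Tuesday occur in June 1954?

5

June 1954 has 30 days and begins on Tuesday.
The first Tuesday is June 1.
Tuesdays fall on 1, 8, 15, 22, 29 — that's 5.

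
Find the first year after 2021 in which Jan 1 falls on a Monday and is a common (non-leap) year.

2029

Jan 1 advances by 2 weekdays after a leap year and by 1 after a common year.
2021: Jan 1 is Friday.
2022: Saturday
2023: Sunday
2024: Monday (leap)
2025: Wednesday
2026: Thursday
2027: Friday
2028: Saturday (leap)
2029: Monday
2029 begins on a Monday and is a common year.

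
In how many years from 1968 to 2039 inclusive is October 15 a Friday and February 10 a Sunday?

Check each year's weekday for October 15 and February 10:
  1968: Tue/Sat  1969: Wed/Mon  1970: Thu/Tue  1971: Fri/Wed  1972: Sun/Thu  1973: Mon/Sat  1974: Tue/Sun  1975: Wed/Mon  1976: Fri/Tue  1977: Sat/Thu  1978: Sun/Fri  1979: Mon/Sat  1980: Wed/Sun  1981: Thu/Tue  …(44 more)…  2026: Thu/Tue  2027: Fri/Wed  2028: Sun/Thu  2029: Mon/Sat  2030: Tue/Sun  2031: Wed/Mon  2032: Fri/Tue  2033: Sat/Thu  2034: Sun/Fri  2035: Mon/Sat  2036: Wed/Sun  2037: Thu/Tue  2038: Fri/Wed  2039: Sat/Thu
Both conditions hold in: no year — 0.

0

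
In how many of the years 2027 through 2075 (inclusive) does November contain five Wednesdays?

14

November has 30 days; it has five Wednesdays when Wednesday falls among the first (month-length − 28) days — i.e. when November 1 is one of Wednesday/Tuesday.
November 1 by year: 2027:Mon 2028:Wed✓ 2029:Thu 2030:Fri 2031:Sat 2032:Mon 2033:Tue✓ 2034:Wed✓ 2035:Thu 2036:Sat 2037:Sun 2038:Mon 2039:Tue✓ 2040:Thu 2041:Fri …(19 more)… 2061:Tue✓ 2062:Wed✓ 2063:Thu 2064:Sat 2065:Sun 2066:Mon 2067:Tue✓ 2068:Thu 2069:Fri 2070:Sat 2071:Sun 2072:Tue✓ 2073:Wed✓ 2074:Thu 2075:Fri
Years with five Wednesdays: 2028, 2033, 2034, 2039, 2044, 2045, 2050, 2051, 2056, 2061, 2062, 2067, 2072, 2073 → 14.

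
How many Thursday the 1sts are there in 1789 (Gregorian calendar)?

2

Check the 1st of each month of 1789: Jan 1: Thu, Feb 1: Sun, Mar 1: Sun, Apr 1: Wed, May 1: Fri, Jun 1: Mon, Jul 1: Wed, Aug 1: Sat, Sep 1: Tue, Oct 1: Thu, Nov 1: Sun, Dec 1: Tue.
Thursday occurs in January, October — 2 months.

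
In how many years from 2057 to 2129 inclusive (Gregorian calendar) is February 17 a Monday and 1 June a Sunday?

Check each year's weekday for February 17 and 1 June:
  2057: Sat/Fri  2058: Sun/Sat  2059: Mon/Sun ✓  2060: Tue/Tue  2061: Thu/Wed  2062: Fri/Thu  2063: Sat/Fri  2064: Sun/Sun  2065: Tue/Mon  2066: Wed/Tue  2067: Thu/Wed  2068: Fri/Fri  2069: Sun/Sat  2070: Mon/Sun ✓  …(45 more)…  2116: Mon/Mon  2117: Wed/Tue  2118: Thu/Wed  2119: Fri/Thu  2120: Sat/Sat  2121: Mon/Sun ✓  2122: Tue/Mon  2123: Wed/Tue  2124: Thu/Thu  2125: Sat/Fri  2126: Sun/Sat  2127: Mon/Sun ✓  2128: Tue/Tue  2129: Thu/Wed
Both conditions hold in: 2059, 2070, 2081, 2087, 2098, 2110, 2121, 2127 — 8.

8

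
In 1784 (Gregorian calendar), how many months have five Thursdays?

5

A month of length L has five Thursdays iff its first Thursday is on day ≤ L−28 (so day 1–3 in a 31-day month, 1–2 in a 30-day month, day 1 in a leap February).
Checking each month of 1784: Jan starts Thu (31d) ✓; Feb starts Sun (29d); Mar starts Mon (31d); Apr starts Thu (30d) ✓; May starts Sat (31d); Jun starts Tue (30d); Jul starts Thu (31d) ✓; Aug starts Sun (31d); Sep starts Wed (30d) ✓; Oct starts Fri (31d); Nov starts Mon (30d); Dec starts Wed (31d) ✓.
Five-Thursday months: January, April, July, September, December → 5.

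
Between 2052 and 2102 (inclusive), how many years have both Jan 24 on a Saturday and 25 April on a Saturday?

Check each year's weekday for Jan 24 and 25 April:
  2052: Wed/Thu  2053: Fri/Fri  2054: Sat/Sat ✓  2055: Sun/Sun  2056: Mon/Tue  2057: Wed/Wed  2058: Thu/Thu  2059: Fri/Fri  2060: Sat/Sun  2061: Mon/Mon  2062: Tue/Tue  2063: Wed/Wed  2064: Thu/Fri  2065: Sat/Sat ✓  …(23 more)…  2089: Mon/Mon  2090: Tue/Tue  2091: Wed/Wed  2092: Thu/Fri  2093: Sat/Sat ✓  2094: Sun/Sun  2095: Mon/Mon  2096: Tue/Wed  2097: Thu/Thu  2098: Fri/Fri  2099: Sat/Sat ✓  2100: Sun/Sun  2101: Mon/Mon  2102: Tue/Tue
Both conditions hold in: 2054, 2065, 2071, 2082, 2093, 2099 — 6.

6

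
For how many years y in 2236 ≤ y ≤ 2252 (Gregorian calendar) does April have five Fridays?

5

April has 30 days; it has five Fridays when Friday falls among the first (month-length − 28) days — i.e. when April 1 is one of Friday/Thursday.
April 1 by year: 2236:Fri✓ 2237:Sat 2238:Sun 2239:Mon 2240:Wed 2241:Thu✓ 2242:Fri✓ 2243:Sat 2244:Mon 2245:Tue 2246:Wed 2247:Thu✓ 2248:Sat 2249:Sun 2250:Mon 2251:Tue 2252:Thu✓
Years with five Fridays: 2236, 2241, 2242, 2247, 2252 → 5.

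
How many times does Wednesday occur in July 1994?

July 1994 has 31 days and begins on Friday.
The first Wednesday is July 6.
Wednesdays fall on 6, 13, 20, 27 — that's 4.

4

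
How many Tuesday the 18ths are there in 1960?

Check the 18th of each month of 1960: Jan 18: Mon, Feb 18: Thu, Mar 18: Fri, Apr 18: Mon, May 18: Wed, Jun 18: Sat, Jul 18: Mon, Aug 18: Thu, Sep 18: Sun, Oct 18: Tue, Nov 18: Fri, Dec 18: Sun.
Tuesday occurs in October — 1 month.

1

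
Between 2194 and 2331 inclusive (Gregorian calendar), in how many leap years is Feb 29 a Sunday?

4

Leap years in 2194–2331: 32 of them.
Feb 29 weekday advances by 5 (mod 7) from one leap year to the next four years later (or differs when a century non-leap intervenes).
Leap-day weekdays: 2196:Mon 2204:Wed 2208:Mon 2212:Sat 2216:Thu 2220:Tue 2224:Sun✓ 2228:Fri 2232:Wed 2236:Mon 2240:Sat 2244:Thu 2248:Tue …(6 more)… 2276:Tue 2280:Sun✓ 2284:Fri 2288:Wed 2292:Mon 2296:Sat 2304:Mon 2308:Sat 2312:Thu 2316:Tue 2320:Sun✓ 2324:Fri 2328:Wed
Sunday: 2224, 2252, 2280, 2320 → 4.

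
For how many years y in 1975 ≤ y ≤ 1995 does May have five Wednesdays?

May has 31 days; it has five Wednesdays when Wednesday falls among the first (month-length − 28) days — i.e. when May 1 is one of Wednesday/Tuesday/Monday.
May 1 by year: 1975:Thu 1976:Sat 1977:Sun 1978:Mon✓ 1979:Tue✓ 1980:Thu 1981:Fri 1982:Sat 1983:Sun 1984:Tue✓ 1985:Wed✓ 1986:Thu 1987:Fri 1988:Sun 1989:Mon✓ 1990:Tue✓ 1991:Wed✓ 1992:Fri 1993:Sat 1994:Sun 1995:Mon✓
Years with five Wednesdays: 1978, 1979, 1984, 1985, 1989, 1990, 1991, 1995 → 8.

8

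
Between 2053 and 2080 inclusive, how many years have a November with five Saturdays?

8

November has 30 days; it has five Saturdays when Saturday falls among the first (month-length − 28) days — i.e. when November 1 is one of Saturday/Friday.
November 1 by year: 2053:Sat✓ 2054:Sun 2055:Mon 2056:Wed 2057:Thu 2058:Fri✓ 2059:Sat✓ 2060:Mon 2061:Tue 2062:Wed 2063:Thu 2064:Sat✓ 2065:Sun 2066:Mon 2067:Tue 2068:Thu 2069:Fri✓ 2070:Sat✓ 2071:Sun 2072:Tue 2073:Wed 2074:Thu 2075:Fri✓ 2076:Sun 2077:Mon 2078:Tue 2079:Wed 2080:Fri✓
Years with five Saturdays: 2053, 2058, 2059, 2064, 2069, 2070, 2075, 2080 → 8.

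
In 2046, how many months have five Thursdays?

4

A month of length L has five Thursdays iff its first Thursday is on day ≤ L−28 (so day 1–3 in a 31-day month, 1–2 in a 30-day month, day 1 in a leap February).
Checking each month of 2046: Jan starts Mon (31d); Feb starts Thu (28d); Mar starts Thu (31d) ✓; Apr starts Sun (30d); May starts Tue (31d) ✓; Jun starts Fri (30d); Jul starts Sun (31d); Aug starts Wed (31d) ✓; Sep starts Sat (30d); Oct starts Mon (31d); Nov starts Thu (30d) ✓; Dec starts Sat (31d).
Five-Thursday months: March, May, August, November → 4.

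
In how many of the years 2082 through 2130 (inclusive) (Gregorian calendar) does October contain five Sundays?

22

October has 31 days; it has five Sundays when Sunday falls among the first (month-length − 28) days — i.e. when October 1 is one of Sunday/Saturday/Friday.
October 1 by year: 2082:Thu 2083:Fri✓ 2084:Sun✓ 2085:Mon 2086:Tue 2087:Wed 2088:Fri✓ 2089:Sat✓ 2090:Sun✓ 2091:Mon 2092:Wed 2093:Thu 2094:Fri✓ 2095:Sat✓ 2096:Mon …(19 more)… 2116:Thu 2117:Fri✓ 2118:Sat✓ 2119:Sun✓ 2120:Tue 2121:Wed 2122:Thu 2123:Fri✓ 2124:Sun✓ 2125:Mon 2126:Tue 2127:Wed 2128:Fri✓ 2129:Sat✓ 2130:Sun✓
Years with five Sundays: 2083, 2084, 2088, 2089, 2090, 2094, 2095, 2100, 2101, 2102, 2106, 2107, 2112, 2113, 2117, 2118, 2119, 2123, 2124, 2128, 2129, 2130 → 22.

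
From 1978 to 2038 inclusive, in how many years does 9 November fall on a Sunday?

Track 9 November's weekday year by year (advancing +1, or +2 across a Feb 29):
  1978: Thu  1979: Fri (+1)  1980: Sun (+2) ✓  1981: Mon (+1)  1982: Tue (+1)
  1983: Wed (+1)  1984: Fri (+2)  1985: Sat (+1)  1986: Sun (+1) ✓  1987: Mon (+1)
  1988: Wed (+2)  1989: Thu (+1)  1990: Fri (+1)  1991: Sat (+1)  … (33 more years) …
  2025: Sun (+1) ✓  2026: Mon (+1)  2027: Tue (+1)  2028: Thu (+2)  2029: Fri (+1)
  2030: Sat (+1)  2031: Sun (+1) ✓  2032: Tue (+2)  2033: Wed (+1)  2034: Thu (+1)
  2035: Fri (+1)  2036: Sun (+2) ✓  2037: Mon (+1)  2038: Tue (+1)
Sunday years: 1980, 1986, 1997, 2003, 2008, 2014, 2025, 2031, 2036 — 9 in total.

9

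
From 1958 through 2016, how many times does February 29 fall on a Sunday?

2

Leap years in 1958–2016: 15 of them.
Feb 29 weekday advances by 5 (mod 7) from one leap year to the next four years later (or differs when a century non-leap intervenes).
Leap-day weekdays: 1960:Mon 1964:Sat 1968:Thu 1972:Tue 1976:Sun✓ 1980:Fri 1984:Wed 1988:Mon 1992:Sat 1996:Thu 2000:Tue 2004:Sun✓ 2008:Fri 2012:Wed 2016:Mon
Sunday: 1976, 2004 → 2.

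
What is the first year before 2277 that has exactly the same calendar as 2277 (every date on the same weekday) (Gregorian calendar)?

Two years share a calendar iff Jan 1 falls on the same weekday and both are leap or both are common. 2277: Jan 1 is Monday, common year.
2276: Jan 1 Saturday, leap
2275: Jan 1 Friday, common
2274: Jan 1 Thursday, common
2273: Jan 1 Wednesday, common
2272: Jan 1 Monday, leap
2271: Jan 1 Sunday, common
2270: Jan 1 Saturday, common
2269: Jan 1 Friday, common
2268: Jan 1 Wednesday, leap
2267: Jan 1 Tuesday, common
2266: Jan 1 Monday, common
2266 matches on both conditions.

2266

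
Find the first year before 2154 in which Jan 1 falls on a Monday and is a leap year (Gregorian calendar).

Jan 1 advances by 2 weekdays after a leap year and by 1 after a common year.
2154: Jan 1 is Tuesday.
2153: Monday
2152: Saturday (leap)
2151: Friday
2150: Thursday
2149: Wednesday
2148: Monday (leap)
2148 begins on a Monday and is a leap year.

2148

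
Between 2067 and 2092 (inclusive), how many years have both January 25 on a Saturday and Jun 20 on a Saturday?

Check each year's weekday for January 25 and Jun 20:
  2067: Tue/Mon  2068: Wed/Wed  2069: Fri/Thu  2070: Sat/Fri  2071: Sun/Sat  2072: Mon/Mon  2073: Wed/Tue  2074: Thu/Wed  2075: Fri/Thu  2076: Sat/Sat ✓  2077: Mon/Sun  2078: Tue/Mon  2079: Wed/Tue  2080: Thu/Thu  2081: Sat/Fri  2082: Sun/Sat  2083: Mon/Sun  2084: Tue/Tue  2085: Thu/Wed  2086: Fri/Thu  2087: Sat/Fri  2088: Sun/Sun  2089: Tue/Mon  2090: Wed/Tue  2091: Thu/Wed  2092: Fri/Fri
Both conditions hold in: 2076 — 1.

1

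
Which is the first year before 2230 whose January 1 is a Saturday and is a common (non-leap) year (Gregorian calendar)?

2225

Jan 1 advances by 2 weekdays after a leap year and by 1 after a common year.
2230: Jan 1 is Friday.
2229: Thursday
2228: Tuesday (leap)
2227: Monday
2226: Sunday
2225: Saturday
2225 begins on a Saturday and is a common year.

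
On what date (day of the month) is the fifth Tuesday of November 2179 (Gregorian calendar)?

November 1, 2179 is a Monday, so the first Tuesday is the 2nd.
The fifth Tuesday is 2 + 28 = 30.

30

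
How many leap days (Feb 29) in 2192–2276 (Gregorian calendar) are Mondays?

Leap years in 2192–2276: 21 of them.
Feb 29 weekday advances by 5 (mod 7) from one leap year to the next four years later (or differs when a century non-leap intervenes).
Leap-day weekdays: 2192:Wed 2196:Mon✓ 2204:Wed 2208:Mon✓ 2212:Sat 2216:Thu 2220:Tue 2224:Sun 2228:Fri 2232:Wed 2236:Mon✓ 2240:Sat 2244:Thu 2248:Tue 2252:Sun 2256:Fri 2260:Wed 2264:Mon✓ 2268:Sat 2272:Thu 2276:Tue
Monday: 2196, 2208, 2236, 2264 → 4.

4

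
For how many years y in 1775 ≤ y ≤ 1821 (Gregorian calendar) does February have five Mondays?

February has 28 days (29 in leap years); it has five Mondays when Monday falls among the first (month-length − 28) days — i.e. when February 1 is Monday in a leap year (never in a common year).
February 1 by year: 1775:Wed 1776:Thu 1777:Sat 1778:Sun 1779:Mon 1780:Tue 1781:Thu 1782:Fri 1783:Sat 1784:Sun 1785:Tue 1786:Wed 1787:Thu 1788:Fri 1789:Sun …(17 more)… 1807:Sun 1808:Mon✓ 1809:Wed 1810:Thu 1811:Fri 1812:Sat 1813:Mon 1814:Tue 1815:Wed 1816:Thu 1817:Sat 1818:Sun 1819:Mon 1820:Tue 1821:Thu
Years with five Mondays: 1796, 1808 → 2.

2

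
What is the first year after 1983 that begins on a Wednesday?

Jan 1 advances by 2 weekdays after a leap year and by 1 after a common year.
1983: Jan 1 is Saturday.
1984: Sunday (leap)
1985: Tuesday
1986: Wednesday
1986 begins on a Wednesday

1986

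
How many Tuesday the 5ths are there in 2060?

1

Check the 5th of each month of 2060: Jan 5: Mon, Feb 5: Thu, Mar 5: Fri, Apr 5: Mon, May 5: Wed, Jun 5: Sat, Jul 5: Mon, Aug 5: Thu, Sep 5: Sun, Oct 5: Tue, Nov 5: Fri, Dec 5: Sun.
Tuesday occurs in October — 1 month.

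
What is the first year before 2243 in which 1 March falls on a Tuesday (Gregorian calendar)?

2242

From one year to the next, a fixed date's weekday advances by 1, or by 2 when a Feb 29 lies between the two dates.
2243: March 1 is Wednesday.
2242: Tuesday (−1)
1 March falls on a Tuesday in 2242.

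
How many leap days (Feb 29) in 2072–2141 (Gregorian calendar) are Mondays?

3

Leap years in 2072–2141: 17 of them.
Feb 29 weekday advances by 5 (mod 7) from one leap year to the next four years later (or differs when a century non-leap intervenes).
Leap-day weekdays: 2072:Mon✓ 2076:Sat 2080:Thu 2084:Tue 2088:Sun 2092:Fri 2096:Wed 2104:Fri 2108:Wed 2112:Mon✓ 2116:Sat 2120:Thu 2124:Tue 2128:Sun 2132:Fri 2136:Wed 2140:Mon✓
Monday: 2072, 2112, 2140 → 3.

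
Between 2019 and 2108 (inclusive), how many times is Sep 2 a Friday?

Track Sep 2's weekday year by year (advancing +1, or +2 across a Feb 29):
  2019: Mon  2020: Wed (+2)  2021: Thu (+1)  2022: Fri (+1) ✓  2023: Sat (+1)
  2024: Mon (+2)  2025: Tue (+1)  2026: Wed (+1)  2027: Thu (+1)  2028: Sat (+2)
  2029: Sun (+1)  2030: Mon (+1)  2031: Tue (+1)  2032: Thu (+2)  … (62 more years) …
  2095: Fri (+1) ✓  2096: Sun (+2)  2097: Mon (+1)  2098: Tue (+1)  2099: Wed (+1)
  2100: Thu (+1)  2101: Fri (+1) ✓  2102: Sat (+1)  2103: Sun (+1)  2104: Tue (+2)
  2105: Wed (+1)  2106: Thu (+1)  2107: Fri (+1) ✓  2108: Sun (+2)
Friday years: 2022, 2033, 2039, 2044, 2050, 2061, 2067, 2072, 2078, 2089, 2095, 2101, 2107 — 13 in total.

13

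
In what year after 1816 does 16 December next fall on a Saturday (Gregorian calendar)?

1820

From one year to the next, a fixed date's weekday advances by 1, or by 2 when a Feb 29 lies between the two dates.
1816: December 16 is Monday.
1817: Tuesday (+1)
1818: Wednesday (+1)
1819: Thursday (+1)
1820: Saturday (+2)
16 December falls on a Saturday in 1820.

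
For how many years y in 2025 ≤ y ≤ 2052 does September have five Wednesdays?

September has 30 days; it has five Wednesdays when Wednesday falls among the first (month-length − 28) days — i.e. when September 1 is one of Wednesday/Tuesday.
September 1 by year: 2025:Mon 2026:Tue✓ 2027:Wed✓ 2028:Fri 2029:Sat 2030:Sun 2031:Mon 2032:Wed✓ 2033:Thu 2034:Fri 2035:Sat 2036:Mon 2037:Tue✓ 2038:Wed✓ 2039:Thu 2040:Sat 2041:Sun 2042:Mon 2043:Tue✓ 2044:Thu 2045:Fri 2046:Sat 2047:Sun 2048:Tue✓ 2049:Wed✓ 2050:Thu 2051:Fri 2052:Sun
Years with five Wednesdays: 2026, 2027, 2032, 2037, 2038, 2043, 2048, 2049 → 8.

8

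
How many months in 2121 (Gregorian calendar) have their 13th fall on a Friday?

Check the 13th of each month of 2121: Jan 13: Mon, Feb 13: Thu, Mar 13: Thu, Apr 13: Sun, May 13: Tue, Jun 13: Fri, Jul 13: Sun, Aug 13: Wed, Sep 13: Sat, Oct 13: Mon, Nov 13: Thu, Dec 13: Sat.
Friday occurs in June — 1 month.

1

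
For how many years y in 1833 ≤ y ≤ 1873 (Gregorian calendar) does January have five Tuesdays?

January has 31 days; it has five Tuesdays when Tuesday falls among the first (month-length − 28) days — i.e. when January 1 is one of Tuesday/Monday/Sunday.
January 1 by year: 1833:Tue✓ 1834:Wed 1835:Thu 1836:Fri 1837:Sun✓ 1838:Mon✓ 1839:Tue✓ 1840:Wed 1841:Fri 1842:Sat 1843:Sun✓ 1844:Mon✓ 1845:Wed 1846:Thu 1847:Fri …(11 more)… 1859:Sat 1860:Sun✓ 1861:Tue✓ 1862:Wed 1863:Thu 1864:Fri 1865:Sun✓ 1866:Mon✓ 1867:Tue✓ 1868:Wed 1869:Fri 1870:Sat 1871:Sun✓ 1872:Mon✓ 1873:Wed
Years with five Tuesdays: 1833, 1837, 1838, 1839, 1843, 1844, 1849, 1850, 1854, 1855, 1856, 1860, 1861, 1865, 1866, 1867, 1871, 1872 → 18.

18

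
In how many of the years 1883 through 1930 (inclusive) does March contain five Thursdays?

March has 31 days; it has five Thursdays when Thursday falls among the first (month-length − 28) days — i.e. when March 1 is one of Thursday/Wednesday/Tuesday.
March 1 by year: 1883:Thu✓ 1884:Sat 1885:Sun 1886:Mon 1887:Tue✓ 1888:Thu✓ 1889:Fri 1890:Sat 1891:Sun 1892:Tue✓ 1893:Wed✓ 1894:Thu✓ 1895:Fri 1896:Sun 1897:Mon …(18 more)… 1916:Wed✓ 1917:Thu✓ 1918:Fri 1919:Sat 1920:Mon 1921:Tue✓ 1922:Wed✓ 1923:Thu✓ 1924:Sat 1925:Sun 1926:Mon 1927:Tue✓ 1928:Thu✓ 1929:Fri 1930:Sat
Years with five Thursdays: 1883, 1887, 1888, 1892, 1893, 1894, 1898, 1899, 1900, 1904, 1905, 1906, 1910, 1911, 1916, 1917, 1921, 1922, 1923, 1927, 1928 → 21.

21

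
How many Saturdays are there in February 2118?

February 2118 has 28 days and begins on Tuesday.
The first Saturday is February 5.
Saturdays fall on 5, 12, 19, 26 — that's 4.

4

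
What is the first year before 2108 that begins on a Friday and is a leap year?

Jan 1 advances by 2 weekdays after a leap year and by 1 after a common year.
2108: Jan 1 is Sunday (leap).
2107: Saturday
2106: Friday
2105: Thursday
2104: Tuesday (leap)
2103: Monday
2102: Sunday
2101: Saturday
2100: Friday
2099: Thursday
2098: Wednesday
2097: Tuesday
2096: Sunday (leap)
2095: Saturday
2094: Friday
2093: Thursday
2092: Tuesday (leap)
2091: Monday
2090: Sunday
2089: Saturday
2088: Thursday (leap)
2087: Wednesday
2086: Tuesday
2085: Monday
2084: Saturday (leap)
2083: Friday
2082: Thursday
2081: Wednesday
2080: Monday (leap)
2079: Sunday
2078: Saturday
2077: Friday
2076: Wednesday (leap)
2075: Tuesday
2074: Monday
2073: Sunday
2072: Friday (leap)
2072 begins on a Friday and is a leap year.

2072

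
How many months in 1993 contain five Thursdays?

A month of length L has five Thursdays iff its first Thursday is on day ≤ L−28 (so day 1–3 in a 31-day month, 1–2 in a 30-day month, day 1 in a leap February).
Checking each month of 1993: Jan starts Fri (31d); Feb starts Mon (28d); Mar starts Mon (31d); Apr starts Thu (30d) ✓; May starts Sat (31d); Jun starts Tue (30d); Jul starts Thu (31d) ✓; Aug starts Sun (31d); Sep starts Wed (30d) ✓; Oct starts Fri (31d); Nov starts Mon (30d); Dec starts Wed (31d) ✓.
Five-Thursday months: April, July, September, December → 4.

4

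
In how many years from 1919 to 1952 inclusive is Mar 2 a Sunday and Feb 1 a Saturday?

4

Check each year's weekday for Mar 2 and Feb 1:
  1919: Sun/Sat ✓  1920: Tue/Sun  1921: Wed/Tue  1922: Thu/Wed  1923: Fri/Thu  1924: Sun/Fri  1925: Mon/Sun  1926: Tue/Mon  1927: Wed/Tue  1928: Fri/Wed  1929: Sat/Fri  1930: Sun/Sat ✓  1931: Mon/Sun  1932: Wed/Mon  …(6 more)…  1939: Thu/Wed  1940: Sat/Thu  1941: Sun/Sat ✓  1942: Mon/Sun  1943: Tue/Mon  1944: Thu/Tue  1945: Fri/Thu  1946: Sat/Fri  1947: Sun/Sat ✓  1948: Tue/Sun  1949: Wed/Tue  1950: Thu/Wed  1951: Fri/Thu  1952: Sun/Fri
Both conditions hold in: 1919, 1930, 1941, 1947 — 4.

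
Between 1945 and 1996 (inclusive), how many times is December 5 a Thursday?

8

Track December 5's weekday year by year (advancing +1, or +2 across a Feb 29):
  1945: Wed  1946: Thu (+1) ✓  1947: Fri (+1)  1948: Sun (+2)  1949: Mon (+1)
  1950: Tue (+1)  1951: Wed (+1)  1952: Fri (+2)  1953: Sat (+1)  1954: Sun (+1)
  1955: Mon (+1)  1956: Wed (+2)  1957: Thu (+1) ✓  1958: Fri (+1)  … (24 more years) …
  1983: Mon (+1)  1984: Wed (+2)  1985: Thu (+1) ✓  1986: Fri (+1)  1987: Sat (+1)
  1988: Mon (+2)  1989: Tue (+1)  1990: Wed (+1)  1991: Thu (+1) ✓  1992: Sat (+2)
  1993: Sun (+1)  1994: Mon (+1)  1995: Tue (+1)  1996: Thu (+2) ✓
Thursday years: 1946, 1957, 1963, 1968, 1974, 1985, 1991, 1996 — 8 in total.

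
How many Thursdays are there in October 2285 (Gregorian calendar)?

5

October 2285 has 31 days and begins on Thursday.
The first Thursday is October 1.
Thursdays fall on 1, 8, 15, 22, 29 — that's 5.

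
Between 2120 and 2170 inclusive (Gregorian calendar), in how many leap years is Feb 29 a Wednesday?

Leap years in 2120–2170: 13 of them.
Feb 29 weekday advances by 5 (mod 7) from one leap year to the next four years later (or differs when a century non-leap intervenes).
Leap-day weekdays: 2120:Thu 2124:Tue 2128:Sun 2132:Fri 2136:Wed✓ 2140:Mon 2144:Sat 2148:Thu 2152:Tue 2156:Sun 2160:Fri 2164:Wed✓ 2168:Mon
Wednesday: 2136, 2164 → 2.

2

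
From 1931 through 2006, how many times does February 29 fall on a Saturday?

3

Leap years in 1931–2006: 19 of them.
Feb 29 weekday advances by 5 (mod 7) from one leap year to the next four years later (or differs when a century non-leap intervenes).
Leap-day weekdays: 1932:Mon 1936:Sat✓ 1940:Thu 1944:Tue 1948:Sun 1952:Fri 1956:Wed 1960:Mon 1964:Sat✓ 1968:Thu 1972:Tue 1976:Sun 1980:Fri 1984:Wed 1988:Mon 1992:Sat✓ 1996:Thu 2000:Tue 2004:Sun
Saturday: 1936, 1964, 1992 → 3.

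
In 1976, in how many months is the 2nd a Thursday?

Check the 2nd of each month of 1976: Jan 2: Fri, Feb 2: Mon, Mar 2: Tue, Apr 2: Fri, May 2: Sun, Jun 2: Wed, Jul 2: Fri, Aug 2: Mon, Sep 2: Thu, Oct 2: Sat, Nov 2: Tue, Dec 2: Thu.
Thursday occurs in September, December — 2 months.

2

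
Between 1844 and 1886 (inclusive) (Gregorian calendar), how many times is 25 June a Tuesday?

Track 25 June's weekday year by year (advancing +1, or +2 across a Feb 29):
  1844: Tue ✓  1845: Wed (+1)  1846: Thu (+1)  1847: Fri (+1)  1848: Sun (+2)
  1849: Mon (+1)  1850: Tue (+1) ✓  1851: Wed (+1)  1852: Fri (+2)  1853: Sat (+1)
  1854: Sun (+1)  1855: Mon (+1)  1856: Wed (+2)  1857: Thu (+1)  … (15 more years) …
  1873: Wed (+1)  1874: Thu (+1)  1875: Fri (+1)  1876: Sun (+2)  1877: Mon (+1)
  1878: Tue (+1) ✓  1879: Wed (+1)  1880: Fri (+2)  1881: Sat (+1)  1882: Sun (+1)
  1883: Mon (+1)  1884: Wed (+2)  1885: Thu (+1)  1886: Fri (+1)
Tuesday years: 1844, 1850, 1861, 1867, 1872, 1878 — 6 in total.

6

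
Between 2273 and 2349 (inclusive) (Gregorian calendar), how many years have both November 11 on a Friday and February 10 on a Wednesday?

3

Check each year's weekday for November 11 and February 10:
  2273: Tue/Mon  2274: Wed/Tue  2275: Thu/Wed  2276: Sat/Thu  2277: Sun/Sat  2278: Mon/Sun  2279: Tue/Mon  2280: Thu/Tue  2281: Fri/Thu  2282: Sat/Fri  2283: Sun/Sat  2284: Tue/Sun  2285: Wed/Tue  2286: Thu/Wed  …(49 more)…  2336: Wed/Mon  2337: Thu/Wed  2338: Fri/Thu  2339: Sat/Fri  2340: Mon/Sat  2341: Tue/Mon  2342: Wed/Tue  2343: Thu/Wed  2344: Sat/Thu  2345: Sun/Sat  2346: Mon/Sun  2347: Tue/Mon  2348: Thu/Tue  2349: Fri/Thu
Both conditions hold in: 2292, 2304, 2332 — 3.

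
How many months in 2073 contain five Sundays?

5

A month of length L has five Sundays iff its first Sunday is on day ≤ L−28 (so day 1–3 in a 31-day month, 1–2 in a 30-day month, day 1 in a leap February).
Checking each month of 2073: Jan starts Sun (31d) ✓; Feb starts Wed (28d); Mar starts Wed (31d); Apr starts Sat (30d) ✓; May starts Mon (31d); Jun starts Thu (30d); Jul starts Sat (31d) ✓; Aug starts Tue (31d); Sep starts Fri (30d); Oct starts Sun (31d) ✓; Nov starts Wed (30d); Dec starts Fri (31d) ✓.
Five-Sunday months: January, April, July, October, December → 5.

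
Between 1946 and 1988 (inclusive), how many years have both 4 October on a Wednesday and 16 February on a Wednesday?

Check each year's weekday for 4 October and 16 February:
  1946: Fri/Sat  1947: Sat/Sun  1948: Mon/Mon  1949: Tue/Wed  1950: Wed/Thu  1951: Thu/Fri  1952: Sat/Sat  1953: Sun/Mon  1954: Mon/Tue  1955: Tue/Wed  1956: Thu/Thu  1957: Fri/Sat  1958: Sat/Sun  1959: Sun/Mon  …(15 more)…  1975: Sat/Sun  1976: Mon/Mon  1977: Tue/Wed  1978: Wed/Thu  1979: Thu/Fri  1980: Sat/Sat  1981: Sun/Mon  1982: Mon/Tue  1983: Tue/Wed  1984: Thu/Thu  1985: Fri/Sat  1986: Sat/Sun  1987: Sun/Mon  1988: Tue/Tue
Both conditions hold in: 1972 — 1.

1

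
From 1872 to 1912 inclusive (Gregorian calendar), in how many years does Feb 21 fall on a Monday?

5

Track Feb 21's weekday year by year (advancing +1, or +2 across a Feb 29):
  1872: Wed  1873: Fri (+2)  1874: Sat (+1)  1875: Sun (+1)  1876: Mon (+1) ✓
  1877: Wed (+2)  1878: Thu (+1)  1879: Fri (+1)  1880: Sat (+1)  1881: Mon (+2) ✓
  1882: Tue (+1)  1883: Wed (+1)  1884: Thu (+1)  1885: Sat (+2)  … (13 more years) …
  1899: Tue (+1)  1900: Wed (+1)  1901: Thu (+1)  1902: Fri (+1)  1903: Sat (+1)
  1904: Sun (+1)  1905: Tue (+2)  1906: Wed (+1)  1907: Thu (+1)  1908: Fri (+1)
  1909: Sun (+2)  1910: Mon (+1) ✓  1911: Tue (+1)  1912: Wed (+1)
Monday years: 1876, 1881, 1887, 1898, 1910 — 5 in total.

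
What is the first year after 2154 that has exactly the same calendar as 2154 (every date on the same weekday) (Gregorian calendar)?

Two years share a calendar iff Jan 1 falls on the same weekday and both are leap or both are common. 2154: Jan 1 is Tuesday, common year.
2155: Jan 1 Wednesday, common
2156: Jan 1 Thursday, leap
2157: Jan 1 Saturday, common
2158: Jan 1 Sunday, common
2159: Jan 1 Monday, common
2160: Jan 1 Tuesday, leap
2161: Jan 1 Thursday, common
2162: Jan 1 Friday, common
2163: Jan 1 Saturday, common
2164: Jan 1 Sunday, leap
2165: Jan 1 Tuesday, common
2165 matches on both conditions.

2165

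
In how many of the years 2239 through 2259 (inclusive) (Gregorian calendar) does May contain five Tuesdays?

May has 31 days; it has five Tuesdays when Tuesday falls among the first (month-length − 28) days — i.e. when May 1 is one of Tuesday/Monday/Sunday.
May 1 by year: 2239:Wed 2240:Fri 2241:Sat 2242:Sun✓ 2243:Mon✓ 2244:Wed 2245:Thu 2246:Fri 2247:Sat 2248:Mon✓ 2249:Tue✓ 2250:Wed 2251:Thu 2252:Sat 2253:Sun✓ 2254:Mon✓ 2255:Tue✓ 2256:Thu 2257:Fri 2258:Sat 2259:Sun✓
Years with five Tuesdays: 2242, 2243, 2248, 2249, 2253, 2254, 2255, 2259 → 8.

8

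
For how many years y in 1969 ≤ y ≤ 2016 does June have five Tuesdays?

June has 30 days; it has five Tuesdays when Tuesday falls among the first (month-length − 28) days — i.e. when June 1 is one of Tuesday/Monday.
June 1 by year: 1969:Sun 1970:Mon✓ 1971:Tue✓ 1972:Thu 1973:Fri 1974:Sat 1975:Sun 1976:Tue✓ 1977:Wed 1978:Thu 1979:Fri 1980:Sun 1981:Mon✓ 1982:Tue✓ 1983:Wed …(18 more)… 2002:Sat 2003:Sun 2004:Tue✓ 2005:Wed 2006:Thu 2007:Fri 2008:Sun 2009:Mon✓ 2010:Tue✓ 2011:Wed 2012:Fri 2013:Sat 2014:Sun 2015:Mon✓ 2016:Wed
Years with five Tuesdays: 1970, 1971, 1976, 1981, 1982, 1987, 1992, 1993, 1998, 1999, 2004, 2009, 2010, 2015 → 14.

14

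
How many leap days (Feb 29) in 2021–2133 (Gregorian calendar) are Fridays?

Leap years in 2021–2133: 27 of them.
Feb 29 weekday advances by 5 (mod 7) from one leap year to the next four years later (or differs when a century non-leap intervenes).
Leap-day weekdays: 2024:Thu 2028:Tue 2032:Sun 2036:Fri✓ 2040:Wed 2044:Mon 2048:Sat 2052:Thu 2056:Tue 2060:Sun 2064:Fri✓ 2068:Wed 2072:Mon 2076:Sat 2080:Thu 2084:Tue 2088:Sun 2092:Fri✓ 2096:Wed 2104:Fri✓ 2108:Wed 2112:Mon 2116:Sat 2120:Thu 2124:Tue 2128:Sun 2132:Fri✓
Friday: 2036, 2064, 2092, 2104, 2132 → 5.

5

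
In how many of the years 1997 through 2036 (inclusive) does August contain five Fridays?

18

August has 31 days; it has five Fridays when Friday falls among the first (month-length − 28) days — i.e. when August 1 is one of Friday/Thursday/Wednesday.
August 1 by year: 1997:Fri✓ 1998:Sat 1999:Sun 2000:Tue 2001:Wed✓ 2002:Thu✓ 2003:Fri✓ 2004:Sun 2005:Mon 2006:Tue 2007:Wed✓ 2008:Fri✓ 2009:Sat 2010:Sun 2011:Mon …(10 more)… 2022:Mon 2023:Tue 2024:Thu✓ 2025:Fri✓ 2026:Sat 2027:Sun 2028:Tue 2029:Wed✓ 2030:Thu✓ 2031:Fri✓ 2032:Sun 2033:Mon 2034:Tue 2035:Wed✓ 2036:Fri✓
Years with five Fridays: 1997, 2001, 2002, 2003, 2007, 2008, 2012, 2013, 2014, 2018, 2019, 2024, 2025, 2029, 2030, 2031, 2035, 2036 → 18.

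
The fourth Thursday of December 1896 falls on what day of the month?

24

December 1, 1896 is a Tuesday, so the first Thursday is the 3rd.
The fourth Thursday is 3 + 21 = 24.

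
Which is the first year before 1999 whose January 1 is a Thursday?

Jan 1 advances by 2 weekdays after a leap year and by 1 after a common year.
1999: Jan 1 is Friday.
1998: Thursday
1998 begins on a Thursday

1998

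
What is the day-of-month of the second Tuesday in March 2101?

8

March 1, 2101 is a Tuesday, so the first Tuesday is the 1st.
The second Tuesday is 1 + 7 = 8.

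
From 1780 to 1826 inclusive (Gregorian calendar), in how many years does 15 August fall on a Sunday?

6

Track 15 August's weekday year by year (advancing +1, or +2 across a Feb 29):
  1780: Tue  1781: Wed (+1)  1782: Thu (+1)  1783: Fri (+1)  1784: Sun (+2) ✓
  1785: Mon (+1)  1786: Tue (+1)  1787: Wed (+1)  1788: Fri (+2)  1789: Sat (+1)
  1790: Sun (+1) ✓  1791: Mon (+1)  1792: Wed (+2)  1793: Thu (+1)  … (19 more years) …
  1813: Sun (+1) ✓  1814: Mon (+1)  1815: Tue (+1)  1816: Thu (+2)  1817: Fri (+1)
  1818: Sat (+1)  1819: Sun (+1) ✓  1820: Tue (+2)  1821: Wed (+1)  1822: Thu (+1)
  1823: Fri (+1)  1824: Sun (+2) ✓  1825: Mon (+1)  1826: Tue (+1)
Sunday years: 1784, 1790, 1802, 1813, 1819, 1824 — 6 in total.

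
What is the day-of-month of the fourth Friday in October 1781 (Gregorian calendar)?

26

October 1, 1781 is a Monday, so the first Friday is the 5th.
The fourth Friday is 5 + 21 = 26.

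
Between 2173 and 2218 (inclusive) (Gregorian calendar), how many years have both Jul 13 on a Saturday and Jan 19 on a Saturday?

5

Check each year's weekday for Jul 13 and Jan 19:
  2173: Tue/Tue  2174: Wed/Wed  2175: Thu/Thu  2176: Sat/Fri  2177: Sun/Sun  2178: Mon/Mon  2179: Tue/Tue  2180: Thu/Wed  2181: Fri/Fri  2182: Sat/Sat ✓  2183: Sun/Sun  2184: Tue/Mon  2185: Wed/Wed  2186: Thu/Thu  …(18 more)…  2205: Sat/Sat ✓  2206: Sun/Sun  2207: Mon/Mon  2208: Wed/Tue  2209: Thu/Thu  2210: Fri/Fri  2211: Sat/Sat ✓  2212: Mon/Sun  2213: Tue/Tue  2214: Wed/Wed  2215: Thu/Thu  2216: Sat/Fri  2217: Sun/Sun  2218: Mon/Mon
Both conditions hold in: 2182, 2193, 2199, 2205, 2211 — 5.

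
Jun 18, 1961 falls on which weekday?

Sunday

January 1, 1961 is a Sunday.
June 18 is day 169 of the year, i.e. 168 days after Jan 1.
168 mod 7 = 0, so advance 0 weekdays from Sunday: Sunday.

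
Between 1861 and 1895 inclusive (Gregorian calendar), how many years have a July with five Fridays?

14

July has 31 days; it has five Fridays when Friday falls among the first (month-length − 28) days — i.e. when July 1 is one of Friday/Thursday/Wednesday.
July 1 by year: 1861:Mon 1862:Tue 1863:Wed✓ 1864:Fri✓ 1865:Sat 1866:Sun 1867:Mon 1868:Wed✓ 1869:Thu✓ 1870:Fri✓ 1871:Sat 1872:Mon 1873:Tue 1874:Wed✓ 1875:Thu✓ …(5 more)… 1881:Fri✓ 1882:Sat 1883:Sun 1884:Tue 1885:Wed✓ 1886:Thu✓ 1887:Fri✓ 1888:Sun 1889:Mon 1890:Tue 1891:Wed✓ 1892:Fri✓ 1893:Sat 1894:Sun 1895:Mon
Years with five Fridays: 1863, 1864, 1868, 1869, 1870, 1874, 1875, 1880, 1881, 1885, 1886, 1887, 1891, 1892 → 14.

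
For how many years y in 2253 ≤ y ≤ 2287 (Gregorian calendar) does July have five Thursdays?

15

July has 31 days; it has five Thursdays when Thursday falls among the first (month-length − 28) days — i.e. when July 1 is one of Thursday/Wednesday/Tuesday.
July 1 by year: 2253:Fri 2254:Sat 2255:Sun 2256:Tue✓ 2257:Wed✓ 2258:Thu✓ 2259:Fri 2260:Sun 2261:Mon 2262:Tue✓ 2263:Wed✓ 2264:Fri 2265:Sat 2266:Sun 2267:Mon …(5 more)… 2273:Tue✓ 2274:Wed✓ 2275:Thu✓ 2276:Sat 2277:Sun 2278:Mon 2279:Tue✓ 2280:Thu✓ 2281:Fri 2282:Sat 2283:Sun 2284:Tue✓ 2285:Wed✓ 2286:Thu✓ 2287:Fri
Years with five Thursdays: 2256, 2257, 2258, 2262, 2263, 2268, 2269, 2273, 2274, 2275, 2279, 2280, 2284, 2285, 2286 → 15.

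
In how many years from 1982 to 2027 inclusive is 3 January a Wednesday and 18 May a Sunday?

Check each year's weekday for 3 January and 18 May:
  1982: Sun/Tue  1983: Mon/Wed  1984: Tue/Fri  1985: Thu/Sat  1986: Fri/Sun  1987: Sat/Mon  1988: Sun/Wed  1989: Tue/Thu  1990: Wed/Fri  1991: Thu/Sat  1992: Fri/Mon  1993: Sun/Tue  1994: Mon/Wed  1995: Tue/Thu  …(18 more)…  2014: Fri/Sun  2015: Sat/Mon  2016: Sun/Wed  2017: Tue/Thu  2018: Wed/Fri  2019: Thu/Sat  2020: Fri/Mon  2021: Sun/Tue  2022: Mon/Wed  2023: Tue/Thu  2024: Wed/Sat  2025: Fri/Sun  2026: Sat/Mon  2027: Sun/Tue
Both conditions hold in: no year — 0.

0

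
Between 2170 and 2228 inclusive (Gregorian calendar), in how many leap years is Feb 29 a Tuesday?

Leap years in 2170–2228: 14 of them.
Feb 29 weekday advances by 5 (mod 7) from one leap year to the next four years later (or differs when a century non-leap intervenes).
Leap-day weekdays: 2172:Sat 2176:Thu 2180:Tue✓ 2184:Sun 2188:Fri 2192:Wed 2196:Mon 2204:Wed 2208:Mon 2212:Sat 2216:Thu 2220:Tue✓ 2224:Sun 2228:Fri
Tuesday: 2180, 2220 → 2.

2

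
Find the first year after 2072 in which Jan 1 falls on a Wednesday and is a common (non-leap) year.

2081

Jan 1 advances by 2 weekdays after a leap year and by 1 after a common year.
2072: Jan 1 is Friday (leap).
2073: Sunday
2074: Monday
2075: Tuesday
2076: Wednesday (leap)
2077: Friday
2078: Saturday
2079: Sunday
2080: Monday (leap)
2081: Wednesday
2081 begins on a Wednesday and is a common year.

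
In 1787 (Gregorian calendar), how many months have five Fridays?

4

A month of length L has five Fridays iff its first Friday is on day ≤ L−28 (so day 1–3 in a 31-day month, 1–2 in a 30-day month, day 1 in a leap February).
Checking each month of 1787: Jan starts Mon (31d); Feb starts Thu (28d); Mar starts Thu (31d) ✓; Apr starts Sun (30d); May starts Tue (31d); Jun starts Fri (30d) ✓; Jul starts Sun (31d); Aug starts Wed (31d) ✓; Sep starts Sat (30d); Oct starts Mon (31d); Nov starts Thu (30d) ✓; Dec starts Sat (31d).
Five-Friday months: March, June, August, November → 4.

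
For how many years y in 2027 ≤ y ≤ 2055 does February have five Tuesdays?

February has 28 days (29 in leap years); it has five Tuesdays when Tuesday falls among the first (month-length − 28) days — i.e. when February 1 is Tuesday in a leap year (never in a common year).
February 1 by year: 2027:Mon 2028:Tue✓ 2029:Thu 2030:Fri 2031:Sat 2032:Sun 2033:Tue 2034:Wed 2035:Thu 2036:Fri 2037:Sun 2038:Mon 2039:Tue 2040:Wed 2041:Fri 2042:Sat 2043:Sun 2044:Mon 2045:Wed 2046:Thu 2047:Fri 2048:Sat 2049:Mon 2050:Tue 2051:Wed 2052:Thu 2053:Sat 2054:Sun 2055:Mon
Years with five Tuesdays: 2028 → 1.

1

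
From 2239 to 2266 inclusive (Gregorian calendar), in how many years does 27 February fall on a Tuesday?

4

Track 27 February's weekday year by year (advancing +1, or +2 across a Feb 29):
  2239: Wed  2240: Thu (+1)  2241: Sat (+2)  2242: Sun (+1)  2243: Mon (+1)
  2244: Tue (+1) ✓  2245: Thu (+2)  2246: Fri (+1)  2247: Sat (+1)  2248: Sun (+1)
  2249: Tue (+2) ✓  2250: Wed (+1)  2251: Thu (+1)  2252: Fri (+1)  2253: Sun (+2)
  2254: Mon (+1)  2255: Tue (+1) ✓  2256: Wed (+1)  2257: Fri (+2)  2258: Sat (+1)
  2259: Sun (+1)  2260: Mon (+1)  2261: Wed (+2)  2262: Thu (+1)  2263: Fri (+1)
  2264: Sat (+1)  2265: Mon (+2)  2266: Tue (+1) ✓
Tuesday years: 2244, 2249, 2255, 2266 — 4 in total.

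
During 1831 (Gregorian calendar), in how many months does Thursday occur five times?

4

A month of length L has five Thursdays iff its first Thursday is on day ≤ L−28 (so day 1–3 in a 31-day month, 1–2 in a 30-day month, day 1 in a leap February).
Checking each month of 1831: Jan starts Sat (31d); Feb starts Tue (28d); Mar starts Tue (31d) ✓; Apr starts Fri (30d); May starts Sun (31d); Jun starts Wed (30d) ✓; Jul starts Fri (31d); Aug starts Mon (31d); Sep starts Thu (30d) ✓; Oct starts Sat (31d); Nov starts Tue (30d); Dec starts Thu (31d) ✓.
Five-Thursday months: March, June, September, December → 4.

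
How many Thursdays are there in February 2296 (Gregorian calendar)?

February 2296 has 29 days and begins on Saturday.
The first Thursday is February 6.
Thursdays fall on 6, 13, 20, 27 — that's 4.

4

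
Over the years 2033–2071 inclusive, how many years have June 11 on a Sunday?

5

Track June 11's weekday year by year (advancing +1, or +2 across a Feb 29):
  2033: Sat  2034: Sun (+1) ✓  2035: Mon (+1)  2036: Wed (+2)  2037: Thu (+1)
  2038: Fri (+1)  2039: Sat (+1)  2040: Mon (+2)  2041: Tue (+1)  2042: Wed (+1)
  2043: Thu (+1)  2044: Sat (+2)  2045: Sun (+1) ✓  2046: Mon (+1)  … (11 more years) …
  2058: Tue (+1)  2059: Wed (+1)  2060: Fri (+2)  2061: Sat (+1)  2062: Sun (+1) ✓
  2063: Mon (+1)  2064: Wed (+2)  2065: Thu (+1)  2066: Fri (+1)  2067: Sat (+1)
  2068: Mon (+2)  2069: Tue (+1)  2070: Wed (+1)  2071: Thu (+1)
Sunday years: 2034, 2045, 2051, 2056, 2062 — 5 in total.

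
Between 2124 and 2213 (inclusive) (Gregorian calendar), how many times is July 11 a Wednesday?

Track July 11's weekday year by year (advancing +1, or +2 across a Feb 29):
  2124: Tue  2125: Wed (+1) ✓  2126: Thu (+1)  2127: Fri (+1)  2128: Sun (+2)
  2129: Mon (+1)  2130: Tue (+1)  2131: Wed (+1) ✓  2132: Fri (+2)  2133: Sat (+1)
  2134: Sun (+1)  2135: Mon (+1)  2136: Wed (+2) ✓  2137: Thu (+1)  … (62 more years) …
  2200: Fri (+1)  2201: Sat (+1)  2202: Sun (+1)  2203: Mon (+1)  2204: Wed (+2) ✓
  2205: Thu (+1)  2206: Fri (+1)  2207: Sat (+1)  2208: Mon (+2)  2209: Tue (+1)
  2210: Wed (+1) ✓  2211: Thu (+1)  2212: Sat (+2)  2213: Sun (+1)
Wednesday years: 2125, 2131, 2136, 2142, 2153, 2159, 2164, 2170, 2181, 2187, 2192, 2198, 2204, 2210 — 14 in total.

14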